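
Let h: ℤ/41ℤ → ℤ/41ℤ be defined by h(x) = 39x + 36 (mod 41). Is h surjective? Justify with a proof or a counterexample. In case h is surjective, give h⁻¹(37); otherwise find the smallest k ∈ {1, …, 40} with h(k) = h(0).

Recall that surjectivity means every element of the codomain has a preimage under h.
Since gcd(39, 41) = 1, 39 is invertible modulo 41. Euclid's algorithm: 41 = 1·39 + 2, 39 = 19·2 + 1; back-substituting gives 1 = 20·39 − 19·41, so 39⁻¹ ≡ 20 (mod 41).
For any y ∈ ℤ/41ℤ, x = 20(y − 36) mod 41 satisfies h(x) = 39·20(y − 36) + 36 ≡ y (since 39·20 ≡ 1 mod 41). So every y has a preimage.
Therefore h is surjective.
Since h is surjective, we find h⁻¹(37): we need 39x ≡ 37 − 36 ≡ 1 (mod 41). Using 39⁻¹ = 20: x ≡ 20·1 = 20, so x = 20.
Check: h(20) = 39·20 + 36 = 816 = 19·41 + 37 ≡ 37 (mod 41).

20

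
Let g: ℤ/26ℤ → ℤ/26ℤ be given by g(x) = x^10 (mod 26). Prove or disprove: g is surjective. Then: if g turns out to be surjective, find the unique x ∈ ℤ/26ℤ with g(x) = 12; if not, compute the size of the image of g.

14

g(12): Repeated squaring mod 26: 12^1 ≡ 12, 12^2 ≡ 12² = 144 ≡ 14, 12^4 ≡ 14² = 196 ≡ 14, 12^8 ≡ 14² = 196 ≡ 14. Since 10 = 8 + 2, 12^10 ≡ 14·14: 14·14 = 196 ≡ 14. So 12^10 ≡ 14 (mod 26).
g(14): Repeated squaring mod 26: 14^1 ≡ 14, 14^2 ≡ 14² = 196 ≡ 14, 14^4 ≡ 14² = 196 ≡ 14, 14^8 ≡ 14² = 196 ≡ 14. Since 10 = 8 + 2, 14^10 ≡ 14·14: 14·14 = 196 ≡ 14. So 14^10 ≡ 14 (mod 26).
So g(12) = g(14) = 14 while 12 ≠ 14, therefore g is not injective.
A non-injective map from the 26-element set ℤ/26ℤ to itself takes at most 25 distinct values, so it cannot be surjective. So g is not surjective.
Since g is not surjective, we determine |image(g)|. Computing x^10 mod 26 for each x (by repeated squaring, reducing mod 26 at every step), the values g(0), g(1), …, g(25) are: 0, 1, 10, 3, 22, 25, 4, 17, 12, 9, 16, 23, 14, 13, 14, 23, 16, 9, 12, 17, 4, 25, 22, 3, 10, 1.
The distinct values are {0, 1, 3, 4, 9, 10, 12, 13, 14, 16, 17, 22, 23, 25}; there are 14 of them.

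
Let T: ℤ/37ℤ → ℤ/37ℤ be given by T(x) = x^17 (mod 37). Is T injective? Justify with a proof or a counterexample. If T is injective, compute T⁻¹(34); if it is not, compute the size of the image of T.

12

Since 37 is prime, the nonzero elements of ℤ/37ℤ form a cyclic group of order 36.
As gcd(17, 36) = 1, raising to the 17th power is a bijection on this group: if s^17 ≡ t^17 then (st^{−1})^17 = 1, and the only element of order dividing gcd(17, 36) = 1 is 1, so s = t.
With T(0) = 0 this makes T injective on all of ℤ/37ℤ, hence bijective (finite equal-size domain and codomain). In particular T is injective.
Since T is injective, we find the preimage of 34. The inverse of x ↦ x^17 on (ℤ/37ℤ)^× is x ↦ x^17, because 17·17 = 289 = 8·36 + 1 ≡ 1 (mod 36) and x^{36} = 1 for x ≠ 0 (Fermat). So T⁻¹(34) = 34^17 mod 37.
Repeated squaring mod 37: 34^1 ≡ 34, 34^2 ≡ 34² = 1156 ≡ 9, 34^4 ≡ 9² = 81 ≡ 7, 34^8 ≡ 7² = 49 ≡ 12, 34^16 ≡ 12² = 144 ≡ 33. Since 17 = 16 + 1, 34^17 ≡ 33·34: 33·34 = 1122 ≡ 12. So 34^17 ≡ 12 (mod 37).
Hence T⁻¹(34) = 12.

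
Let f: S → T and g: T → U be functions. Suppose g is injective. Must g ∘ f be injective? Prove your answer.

not injective

No. Take S = {1, 2}, T = U = {1, 2, 3, 4, 5}, f(1) = f(2) = 1, and g = identity (injective).
Then (g ∘ f)(1) = (g ∘ f)(2) = 1 with 1 ≠ 2, so g ∘ f is not injective.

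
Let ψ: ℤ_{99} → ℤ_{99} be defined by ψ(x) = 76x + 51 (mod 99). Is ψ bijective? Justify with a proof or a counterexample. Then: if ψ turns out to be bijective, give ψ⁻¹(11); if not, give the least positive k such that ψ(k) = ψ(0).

By definition, ψ is injective if ψ(a) = ψ(b) implies a = b.
Suppose ψ(a) = ψ(b) in ℤ_{99}. Then 76a + 51 ≡ 76b + 51 (mod 99), so 76(a − b) ≡ 0 (mod 99).
Since gcd(76, 99) = 1, 76 is invertible modulo 99, so a − b ≡ 0 (mod 99), i.e. a = b.
We now compute 76⁻¹ mod 99 explicitly. Euclid's algorithm: 99 = 1·76 + 23, 76 = 3·23 + 7, 23 = 3·7 + 2, 7 = 3·2 + 1; back-substituting gives 1 = 43·76 − 33·99, so 76⁻¹ ≡ 43 (mod 99).
Then y ↦ 43(y − 51) is a two-sided inverse to ψ, so every y ∈ ℤ_{99} has a preimage.
Therefore ψ is bijective.
Since ψ is bijective, we compute ψ⁻¹(11): solve 76x + 51 ≡ 11 (mod 99), i.e. 76x ≡ 59 (mod 99).
Multiplying by 76⁻¹ = 43 gives x ≡ 43·59 = 2537 = 25·99 + 62 ≡ 62 (mod 99).
Check: ψ(62) = 76·62 + 51 = 4763 = 48·99 + 11 ≡ 11 (mod 99).

62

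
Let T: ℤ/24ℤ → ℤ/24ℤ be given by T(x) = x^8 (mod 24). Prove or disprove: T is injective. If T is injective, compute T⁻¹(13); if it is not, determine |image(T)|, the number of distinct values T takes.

T(2): Repeated squaring mod 24: 2^1 ≡ 2, 2^2 ≡ 2² = 4, 2^4 ≡ 4² = 16, 2^8 ≡ 16² = 256 ≡ 16. So 2^8 ≡ 16 (mod 24).
T(4): Repeated squaring mod 24: 4^1 ≡ 4, 4^2 ≡ 4² = 16, 4^4 ≡ 16² = 256 ≡ 16, 4^8 ≡ 16² = 256 ≡ 16. So 4^8 ≡ 16 (mod 24).
So T(2) = T(4) = 16 while 2 ≠ 4, therefore T is not injective.
Since T is not injective, we determine |image(T)|. Computing x^8 mod 24 for each x (by repeated squaring, reducing mod 24 at every step), the values T(0), T(1), …, T(23) are: 0, 1, 16, 9, 16, 1, 0, 1, 16, 9, 16, 1, 0, 1, 16, 9, 16, 1, 0, 1, 16, 9, 16, 1.
The distinct values are {0, 1, 9, 16}; there are 4 of them.

4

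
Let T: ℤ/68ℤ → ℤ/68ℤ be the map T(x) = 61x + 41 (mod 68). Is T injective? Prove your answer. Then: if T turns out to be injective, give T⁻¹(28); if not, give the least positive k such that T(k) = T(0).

31

Suppose T(x_1) = T(x_2) in ℤ/68ℤ. Then 61x_1 + 41 ≡ 61x_2 + 41 (mod 68), therefore 61(x_1 − x_2) ≡ 0 (mod 68).
Since gcd(61, 68) = 1, 61 is invertible modulo 68, therefore x_1 − x_2 ≡ 0 (mod 68), i.e. x_1 = x_2.
So T is injective.
We now compute 61⁻¹ mod 68 explicitly. Euclid's algorithm: 68 = 1·61 + 7, 61 = 8·7 + 5, 7 = 1·5 + 2, 5 = 2·2 + 1; back-substituting gives 1 = 29·61 − 26·68, so 61⁻¹ ≡ 29 (mod 68).
Since T is injective, we compute T⁻¹(28): solve 61x + 41 ≡ 28 (mod 68), i.e. 61x ≡ 55 (mod 68).
Multiplying by 61⁻¹ = 29 gives x ≡ 29·55 = 1595 = 23·68 + 31 ≡ 31 (mod 68).
Check: T(31) = 61·31 + 41 = 1932 = 28·68 + 28 ≡ 28 (mod 68).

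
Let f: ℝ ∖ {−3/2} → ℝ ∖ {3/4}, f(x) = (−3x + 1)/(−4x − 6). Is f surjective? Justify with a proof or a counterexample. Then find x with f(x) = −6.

-35/27

For any y ≠ 3/4, solving y(−4x − 6) = −3x + 1 for x gives a well-defined x ≠ −3/2. So f is surjective.
Solving f(x) = −6: cross-multiplying gives −3x + 1 = −6(−4x − 6), which rearranges to −27x = 35, so x = −35/27.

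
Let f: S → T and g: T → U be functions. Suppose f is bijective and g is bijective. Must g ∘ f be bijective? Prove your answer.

bijective

Injectivity: if g(f(x_1)) = g(f(x_2)) then f(x_1) = f(x_2) (g injective) so x_1 = x_2 (f injective).
Surjectivity: for c ∈ U pick b with g(b) = c, then a with f(a) = b; then (g ∘ f)(a) = c.
Hence g ∘ f is bijective.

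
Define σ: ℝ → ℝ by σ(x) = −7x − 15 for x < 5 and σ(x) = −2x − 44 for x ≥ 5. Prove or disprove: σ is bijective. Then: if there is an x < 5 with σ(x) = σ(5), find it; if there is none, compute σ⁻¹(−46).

Both pieces are strictly decreasing (slopes −7 and −2), so each is injective on its own interval.
The left piece maps (−∞, 5) onto (−50, ∞); the right piece maps [5, ∞) onto (−∞, −54].
The images leave a gap (−50 has no preimage), so σ is not surjective, hence not bijective.
Because the two images are disjoint, no x < 5 has σ(x) = σ(5), so we compute σ⁻¹(−46): −46 lies in (−50, ∞), so solve −7x − 15 = −46: x = (−46 + 15)/(−7) = 31/7.

31/7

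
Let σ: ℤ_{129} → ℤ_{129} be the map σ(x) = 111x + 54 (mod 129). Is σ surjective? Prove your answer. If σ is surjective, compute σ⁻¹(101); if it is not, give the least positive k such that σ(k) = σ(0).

43

By definition, σ is surjective if every y in the codomain equals σ(x) for some x in the domain.
Since gcd(111, 129) = 3, we have 111x ≡ 0 (mod 3) for all x, so σ(x) ≡ 0 (mod 3).
But 1 ≢ 0 (mod 3), so 1 ∈ ℤ_{129} has no preimage. Hence σ is not surjective.
Since σ is not surjective, we find the least positive k with σ(k) = σ(0): this means 111k ≡ 0 (mod 129), i.e. 129 ∣ 111k. Since gcd(111, 129) = 3, dividing through by 3 this holds exactly when 43 ∣ 37k, and as gcd(37, 43) = 1, exactly when 43 ∣ k.
The smallest positive such k is 43.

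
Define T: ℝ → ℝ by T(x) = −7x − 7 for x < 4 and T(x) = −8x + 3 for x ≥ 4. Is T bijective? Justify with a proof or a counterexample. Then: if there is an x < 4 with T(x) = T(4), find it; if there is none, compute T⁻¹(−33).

Both pieces are strictly decreasing (slopes −7 and −8), so each is injective on its own interval.
The left piece maps (−∞, 4) onto (−35, ∞); the right piece maps [4, ∞) onto (−∞, −29].
These images overlap. In particular T(4) = −29 (right piece), and solving −7x − 7 = −29 on the left piece gives x = 22/7 < 4.
So T(22/7) = T(4) with 22/7 ≠ 4, and T is not injective, hence not bijective. This x = 22/7 is the requested value below 4.

22/7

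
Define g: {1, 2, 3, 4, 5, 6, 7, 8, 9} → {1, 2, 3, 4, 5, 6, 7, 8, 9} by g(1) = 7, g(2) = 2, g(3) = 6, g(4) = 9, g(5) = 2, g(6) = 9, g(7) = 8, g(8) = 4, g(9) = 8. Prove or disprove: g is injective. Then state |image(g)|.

g(2) = 2 = g(5) with 2 ≠ 5, so g is not injective.
The image of g is {2, 4, 6, 7, 8, 9}, which has 6 elements.

6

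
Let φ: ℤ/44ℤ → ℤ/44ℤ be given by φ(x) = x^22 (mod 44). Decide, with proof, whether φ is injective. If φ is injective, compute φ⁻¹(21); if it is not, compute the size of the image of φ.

12

φ(10): Repeated squaring mod 44: 10^1 ≡ 10, 10^2 ≡ 10² = 100 ≡ 12, 10^4 ≡ 12² = 144 ≡ 12, 10^8 ≡ 12² = 144 ≡ 12, 10^16 ≡ 12² = 144 ≡ 12. Since 22 = 16 + 4 + 2, 10^22 ≡ 12·12·12: 12·12 = 144 ≡ 12, then 12·12 = 144 ≡ 12. So 10^22 ≡ 12 (mod 44).
φ(12): Repeated squaring mod 44: 12^1 ≡ 12, 12^2 ≡ 12² = 144 ≡ 12, 12^4 ≡ 12² = 144 ≡ 12, 12^8 ≡ 12² = 144 ≡ 12, 12^16 ≡ 12² = 144 ≡ 12. Since 22 = 16 + 4 + 2, 12^22 ≡ 12·12·12: 12·12 = 144 ≡ 12, then 12·12 = 144 ≡ 12. So 12^22 ≡ 12 (mod 44).
So φ(10) = φ(12) = 12 while 10 ≠ 12, therefore φ is not injective.
Since φ is not injective, we determine |image(φ)|. Computing x^22 mod 44 for each x (by repeated squaring, reducing mod 44 at every step), the values φ(0), φ(1), …, φ(43) are: 0, 1, 4, 9, 16, 25, 36, 5, 20, 37, 12, 33, 12, 37, 20, 5, 36, 25, 16, 9, 4, 1, 0, 1, 4, 9, 16, 25, 36, 5, 20, 37, 12, 33, 12, 37, 20, 5, 36, 25, 16, 9, 4, 1.
The distinct values are {0, 1, 4, 5, 9, 12, 16, 20, 25, 33, 36, 37}; there are 12 of them.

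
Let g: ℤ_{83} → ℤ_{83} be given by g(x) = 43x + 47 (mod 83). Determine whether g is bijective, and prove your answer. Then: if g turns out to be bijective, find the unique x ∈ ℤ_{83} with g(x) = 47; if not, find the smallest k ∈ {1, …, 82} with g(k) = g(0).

Recall that injectivity means: for all u, v in the domain, g(u) = g(v) implies u = v.
Suppose g(u) = g(v) in ℤ_{83}. Then 43u + 47 ≡ 43v + 47 (mod 83), therefore 43(u − v) ≡ 0 (mod 83).
Since gcd(43, 83) = 1, 43 is invertible modulo 83, so u − v ≡ 0 (mod 83), i.e. u = v.
We now compute 43⁻¹ mod 83 explicitly. Euclid's algorithm: 83 = 1·43 + 40, 43 = 1·40 + 3, 40 = 13·3 + 1; back-substituting gives 1 = 56·43 − 29·83, so 43⁻¹ ≡ 56 (mod 83).
For any y ∈ ℤ_{83}, x = 56(y − 47) mod 83 satisfies g(x) = 43·56(y − 47) + 47 ≡ y (since 43·56 ≡ 1 mod 83). So every y has a preimage.
So g is bijective.
Since g is bijective, we find g⁻¹(47): we need 43x ≡ 47 − 47 ≡ 0 (mod 83). Using 43⁻¹ = 56: x ≡ 56·0 = 0, so x = 0.
Check: g(0) = 43·0 + 47 = 47 ≡ 47 (mod 83).

0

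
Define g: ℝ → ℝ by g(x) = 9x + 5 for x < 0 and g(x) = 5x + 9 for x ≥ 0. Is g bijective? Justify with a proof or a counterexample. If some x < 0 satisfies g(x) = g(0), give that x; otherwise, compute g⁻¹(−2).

-7/9

Both pieces are strictly increasing (slopes 9 and 5), so each is injective on its own interval.
The left piece maps (−∞, 0) onto (−∞, 5); the right piece maps [0, ∞) onto [9, ∞).
The images leave a gap (5 has no preimage), so g is not surjective, hence not bijective.
Because the two images are disjoint, no x < 0 has g(x) = g(0), so we compute g⁻¹(−2): −2 lies in (−∞, 5), so solve 9x + 5 = −2: x = (−2 − 5)/9 = −7/9.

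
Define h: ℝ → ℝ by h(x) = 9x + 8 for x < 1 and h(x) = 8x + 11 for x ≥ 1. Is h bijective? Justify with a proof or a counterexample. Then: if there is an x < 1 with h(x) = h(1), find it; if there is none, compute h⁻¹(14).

2/3

Both pieces are strictly increasing (slopes 9 and 8), so each is injective on its own interval.
The left piece maps (−∞, 1) onto (−∞, 17); the right piece maps [1, ∞) onto [19, ∞).
The images leave a gap (17 has no preimage), so h is not surjective, hence not bijective.
Because the two images are disjoint, no x < 1 has h(x) = h(1), so we compute h⁻¹(14): 14 lies in (−∞, 17), so solve 9x + 8 = 14: x = (14 − 8)/9 = 2/3.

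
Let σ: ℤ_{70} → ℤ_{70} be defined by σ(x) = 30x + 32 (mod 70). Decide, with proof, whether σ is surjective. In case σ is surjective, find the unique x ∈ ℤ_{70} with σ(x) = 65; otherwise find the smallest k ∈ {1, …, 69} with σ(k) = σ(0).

By definition, σ is surjective if every y in the codomain equals σ(x) for some x in the domain.
Since gcd(30, 70) = 10, we have 30x ≡ 0 (mod 10) for all x, so σ(x) ≡ 2 (mod 10).
But 0 ≢ 2 (mod 10), so 0 ∈ ℤ_{70} has no preimage. So σ is not surjective.
Since σ is not surjective, we find the least positive k with σ(k) = σ(0): this means 30k ≡ 0 (mod 70), i.e. 70 ∣ 30k. Since gcd(30, 70) = 10, dividing through by 10 this holds exactly when 7 ∣ 3k, and as gcd(3, 7) = 1, exactly when 7 ∣ k.
The smallest positive such k is 7.

7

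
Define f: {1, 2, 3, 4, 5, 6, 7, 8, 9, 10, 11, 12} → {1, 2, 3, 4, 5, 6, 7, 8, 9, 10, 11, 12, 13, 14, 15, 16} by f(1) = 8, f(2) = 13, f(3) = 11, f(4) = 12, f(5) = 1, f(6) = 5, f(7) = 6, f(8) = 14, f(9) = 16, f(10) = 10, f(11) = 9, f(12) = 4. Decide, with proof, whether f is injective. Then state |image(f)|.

The values f(1), …, f(12) are 8, 13, 11, 12, 1, 5, 6, 14, 16, 10, 9, 4 — all distinct.
So f(s) = f(t) only when s = t, and f is injective.
The image of f is {1, 4, 5, 6, 8, 9, 10, 11, 12, 13, 14, 16}, which has 12 elements.

12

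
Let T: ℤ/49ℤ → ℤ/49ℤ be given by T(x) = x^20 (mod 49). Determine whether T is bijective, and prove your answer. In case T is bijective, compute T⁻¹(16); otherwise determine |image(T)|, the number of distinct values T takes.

T(0) = 0^20 = 0.
T(7): Repeated squaring mod 49: 7^1 ≡ 7, 7^2 ≡ 7² = 49 ≡ 0, 7^4 ≡ 0² = 0, 7^8 ≡ 0² = 0, 7^16 ≡ 0² = 0. Since 20 = 16 + 4, 7^20 ≡ 0·0: 0·0 = 0. So 7^20 ≡ 0 (mod 49).
So T(0) = T(7) = 0 while 0 ≠ 7, so T is not injective, hence not bijective.
Since T is not bijective, we determine |image(T)|. Computing x^20 mod 49 for each x (by repeated squaring, reducing mod 49 at every step), the values T(0), T(1), …, T(48) are: 0, 1, 25, 16, 37, 39, 8, 0, 43, 11, 44, 9, 4, 15, 0, 36, 46, 23, 30, 18, 22, 0, 29, 32, 2, 2, 32, 29, 0, 22, 18, 30, 23, 46, 36, 0, 15, 4, 9, 44, 11, 43, 0, 8, 39, 37, 16, 25, 1.
The distinct values are {0, 1, 2, 4, 8, 9, 11, 15, 16, 18, 22, 23, 25, 29, 30, 32, 36, 37, 39, 43, 44, 46}; there are 22 of them.

22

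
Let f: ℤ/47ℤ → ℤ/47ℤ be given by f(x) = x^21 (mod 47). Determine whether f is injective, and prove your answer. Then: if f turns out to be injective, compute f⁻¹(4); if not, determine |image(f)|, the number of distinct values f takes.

24

Since 47 is prime, the nonzero elements of ℤ/47ℤ form a cyclic group of order 46.
As gcd(21, 46) = 1, raising to the 21st power is a bijection on this group: if a^21 ≡ b^21 then (ab^{−1})^21 = 1, and the only element of order dividing gcd(21, 46) = 1 is 1, so a = b.
With f(0) = 0 this makes f injective on all of ℤ/47ℤ, hence bijective (finite equal-size domain and codomain). In particular f is injective.
Since f is injective, we find the preimage of 4. The inverse of x ↦ x^21 on (ℤ/47ℤ)^× is x ↦ x^11, because 21·11 = 231 = 5·46 + 1 ≡ 1 (mod 46) and x^{46} = 1 for x ≠ 0 (Fermat). So f⁻¹(4) = 4^11 mod 47.
Repeated squaring mod 47: 4^1 ≡ 4, 4^2 ≡ 4² = 16, 4^4 ≡ 16² = 256 ≡ 21, 4^8 ≡ 21² = 441 ≡ 18. Since 11 = 8 + 2 + 1, 4^11 ≡ 18·16·4: 18·16 = 288 ≡ 6, then 6·4 = 24. So 4^11 ≡ 24 (mod 47).
Hence f⁻¹(4) = 24.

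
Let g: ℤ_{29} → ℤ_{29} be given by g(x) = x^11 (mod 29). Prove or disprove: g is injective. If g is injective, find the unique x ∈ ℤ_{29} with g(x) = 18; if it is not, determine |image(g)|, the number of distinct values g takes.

Since 29 is prime, the nonzero elements of ℤ_{29} form a cyclic group of order 28.
As gcd(11, 28) = 1, raising to the 11th power is a bijection on this group: if x_1^11 ≡ x_2^11 then (x_1x_2^{−1})^11 = 1, and the only element of order dividing gcd(11, 28) = 1 is 1, so x_1 = x_2.
With g(0) = 0 this makes g injective on all of ℤ_{29}, hence bijective (finite equal-size domain and codomain). In particular g is injective.
Since g is injective, we find the preimage of 18. The inverse of x ↦ x^11 on (ℤ_{29})^× is x ↦ x^23, because 11·23 = 253 = 9·28 + 1 ≡ 1 (mod 28) and x^{28} = 1 for x ≠ 0 (Fermat). So g⁻¹(18) = 18^23 mod 29.
Repeated squaring mod 29: 18^1 ≡ 18, 18^2 ≡ 18² = 324 ≡ 5, 18^4 ≡ 5² = 25, 18^8 ≡ 25² = 625 ≡ 16, 18^16 ≡ 16² = 256 ≡ 24. Since 23 = 16 + 4 + 2 + 1, 18^23 ≡ 24·25·5·18: 24·25 = 600 ≡ 20, then 20·5 = 100 ≡ 13, then 13·18 = 234 ≡ 2. So 18^23 ≡ 2 (mod 29).
Hence g⁻¹(18) = 2.

2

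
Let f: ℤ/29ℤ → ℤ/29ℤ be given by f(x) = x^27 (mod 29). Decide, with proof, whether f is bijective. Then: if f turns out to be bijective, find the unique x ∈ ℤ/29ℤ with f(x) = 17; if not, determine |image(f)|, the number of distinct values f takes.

Since 29 is prime, the nonzero elements of ℤ/29ℤ form a cyclic group of order 28.
As gcd(27, 28) = 1, raising to the 27th power is a bijection on this group: if a^27 ≡ b^27 then (ab^{−1})^27 = 1, and the only element of order dividing gcd(27, 28) = 1 is 1, so a = b.
With f(0) = 0 this makes f injective on all of ℤ/29ℤ, hence bijective (finite equal-size domain and codomain). In particular f is bijective.
Since f is bijective, we find the preimage of 17. The inverse of x ↦ x^27 on (ℤ/29ℤ)^× is x ↦ x^27, because 27·27 = 729 = 26·28 + 1 ≡ 1 (mod 28) and x^{28} = 1 for x ≠ 0 (Fermat). So f⁻¹(17) = 17^27 mod 29.
Repeated squaring mod 29: 17^1 ≡ 17, 17^2 ≡ 17² = 289 ≡ 28, 17^4 ≡ 28² = 784 ≡ 1, 17^8 ≡ 1² = 1, 17^16 ≡ 1² = 1. Since 27 = 16 + 8 + 2 + 1, 17^27 ≡ 1·1·28·17: 1·1 = 1, then 1·28 = 28, then 28·17 = 476 ≡ 12. So 17^27 ≡ 12 (mod 29).
Hence f⁻¹(17) = 12.

12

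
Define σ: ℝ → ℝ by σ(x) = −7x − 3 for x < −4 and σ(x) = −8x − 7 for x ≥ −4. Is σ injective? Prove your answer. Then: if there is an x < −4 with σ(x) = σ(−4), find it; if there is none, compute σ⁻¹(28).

Both pieces are strictly decreasing (slopes −7 and −8), so each is injective on its own interval.
The left piece maps (−∞, −4) onto (25, ∞); the right piece maps [−4, ∞) onto (−∞, 25].
These images are disjoint, so no value is attained by both pieces. Hence σ is injective.
Because the two images are disjoint, no x < −4 has σ(x) = σ(−4), so we compute σ⁻¹(28): 28 lies in (25, ∞), so solve −7x − 3 = 28: x = (28 + 3)/(−7) = −31/7.

-31/7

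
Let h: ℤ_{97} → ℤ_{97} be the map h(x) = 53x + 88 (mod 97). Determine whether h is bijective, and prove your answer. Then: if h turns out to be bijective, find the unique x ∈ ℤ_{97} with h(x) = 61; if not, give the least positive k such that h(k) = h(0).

If h(x_1) = h(x_2), then 53x_1 ≡ 53x_2 (mod 97). Because gcd(53, 97) = 1, we may cancel 53 to get x_1 ≡ x_2 (mod 97).
We now compute 53⁻¹ mod 97 explicitly. Euclid's algorithm: 97 = 1·53 + 44, 53 = 1·44 + 9, 44 = 4·9 + 8, 9 = 1·8 + 1; back-substituting gives 1 = 11·53 − 6·97, so 53⁻¹ ≡ 11 (mod 97).
For any y ∈ ℤ_{97}, x = 11(y − 88) mod 97 satisfies h(x) = 53·11(y − 88) + 88 ≡ y (since 53·11 ≡ 1 mod 97). So every y has a preimage.
Therefore h is bijective.
Since h is bijective, we compute h⁻¹(61): solve 53x + 88 ≡ 61 (mod 97), i.e. 53x ≡ 70 (mod 97).
Multiplying by 53⁻¹ = 11 gives x ≡ 11·70 = 770 = 7·97 + 91 ≡ 91 (mod 97).
Check: h(91) = 53·91 + 88 = 4911 = 50·97 + 61 ≡ 61 (mod 97).

91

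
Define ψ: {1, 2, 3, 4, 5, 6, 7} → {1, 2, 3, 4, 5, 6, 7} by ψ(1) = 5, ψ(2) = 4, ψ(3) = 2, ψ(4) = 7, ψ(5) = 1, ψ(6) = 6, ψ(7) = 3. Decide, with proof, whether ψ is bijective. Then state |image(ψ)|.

The values 5, 4, 2, 7, 1, 6, 3 are a permutation of {1, 2, 3, 4, 5, 6, 7}: each element appears exactly once.
So ψ is injective and surjective, hence bijective.
The image of ψ is {1, 2, 3, 4, 5, 6, 7}, which has 7 elements.

7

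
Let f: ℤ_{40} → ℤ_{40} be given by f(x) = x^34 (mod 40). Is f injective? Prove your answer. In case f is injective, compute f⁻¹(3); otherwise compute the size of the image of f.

f(4): Repeated squaring mod 40: 4^1 ≡ 4, 4^2 ≡ 4² = 16, 4^4 ≡ 16² = 256 ≡ 16, 4^8 ≡ 16² = 256 ≡ 16, 4^16 ≡ 16² = 256 ≡ 16, 4^32 ≡ 16² = 256 ≡ 16. Since 34 = 32 + 2, 4^34 ≡ 16·16: 16·16 = 256 ≡ 16. So 4^34 ≡ 16 (mod 40).
f(6): Repeated squaring mod 40: 6^1 ≡ 6, 6^2 ≡ 6² = 36, 6^4 ≡ 36² = 1296 ≡ 16, 6^8 ≡ 16² = 256 ≡ 16, 6^16 ≡ 16² = 256 ≡ 16, 6^32 ≡ 16² = 256 ≡ 16. Since 34 = 32 + 2, 6^34 ≡ 16·36: 16·36 = 576 ≡ 16. So 6^34 ≡ 16 (mod 40).
So f(4) = f(6) = 16 while 4 ≠ 6, thus f is not injective.
Since f is not injective, we determine |image(f)|. Computing x^34 mod 40 for each x (by repeated squaring, reducing mod 40 at every step), the values f(0), f(1), …, f(39) are: 0, 1, 24, 9, 16, 25, 16, 9, 24, 1, 0, 1, 24, 9, 16, 25, 16, 9, 24, 1, 0, 1, 24, 9, 16, 25, 16, 9, 24, 1, 0, 1, 24, 9, 16, 25, 16, 9, 24, 1.
The distinct values are {0, 1, 9, 16, 24, 25}; there are 6 of them.

6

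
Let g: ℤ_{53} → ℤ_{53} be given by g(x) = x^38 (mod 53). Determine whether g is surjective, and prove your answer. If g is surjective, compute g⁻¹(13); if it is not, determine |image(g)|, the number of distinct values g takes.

g(26): Repeated squaring mod 53: 26^1 ≡ 26, 26^2 ≡ 26² = 676 ≡ 40, 26^4 ≡ 40² = 1600 ≡ 10, 26^8 ≡ 10² = 100 ≡ 47, 26^16 ≡ 47² = 2209 ≡ 36, 26^32 ≡ 36² = 1296 ≡ 24. Since 38 = 32 + 4 + 2, 26^38 ≡ 24·10·40: 24·10 = 240 ≡ 28, then 28·40 = 1120 ≡ 7. So 26^38 ≡ 7 (mod 53).
g(27): Repeated squaring mod 53: 27^1 ≡ 27, 27^2 ≡ 27² = 729 ≡ 40, 27^4 ≡ 40² = 1600 ≡ 10, 27^8 ≡ 10² = 100 ≡ 47, 27^16 ≡ 47² = 2209 ≡ 36, 27^32 ≡ 36² = 1296 ≡ 24. Since 38 = 32 + 4 + 2, 27^38 ≡ 24·10·40: 24·10 = 240 ≡ 28, then 28·40 = 1120 ≡ 7. So 27^38 ≡ 7 (mod 53).
So g(26) = g(27) = 7 while 26 ≠ 27, thus g is not injective.
A non-injective map from the 53-element set ℤ_{53} to itself takes at most 52 distinct values, so it cannot be surjective. Therefore g is not surjective.
Since g is not surjective, we determine |image(g)|. Computing x^38 mod 53 for each x (by repeated squaring, reducing mod 53 at every step), the values g(0), g(1), …, g(52) are: 0, 1, 38, 43, 13, 6, 44, 15, 17, 47, 16, 24, 29, 49, 40, 46, 10, 28, 37, 4, 25, 9, 11, 52, 42, 36, 7, 7, 36, 42, 52, 11, 9, 25, 4, 37, 28, 10, 46, 40, 49, 29, 24, 16, 47, 17, 15, 44, 6, 13, 43, 38, 1.
The distinct values are {0, 1, 4, 6, 7, 9, 10, 11, 13, 15, 16, 17, 24, 25, 28, 29, 36, 37, 38, 40, 42, 43, 44, 46, 47, 49, 52}; there are 27 of them.

27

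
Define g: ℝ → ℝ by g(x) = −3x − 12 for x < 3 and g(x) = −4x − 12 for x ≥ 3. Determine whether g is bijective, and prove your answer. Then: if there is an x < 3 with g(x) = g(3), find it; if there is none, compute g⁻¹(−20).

Both pieces are strictly decreasing (slopes −3 and −4), so each is injective on its own interval.
The left piece maps (−∞, 3) onto (−21, ∞); the right piece maps [3, ∞) onto (−∞, −24].
The images leave a gap (−21 has no preimage), so g is not surjective, hence not bijective.
Because the two images are disjoint, no x < 3 has g(x) = g(3), so we compute g⁻¹(−20): −20 lies in (−21, ∞), so solve −3x − 12 = −20: x = (−20 + 12)/(−3) = 8/3.

8/3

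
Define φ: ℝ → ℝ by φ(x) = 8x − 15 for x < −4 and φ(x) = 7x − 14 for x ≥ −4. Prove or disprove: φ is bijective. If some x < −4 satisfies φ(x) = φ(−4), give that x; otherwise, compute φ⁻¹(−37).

-23/7

Both pieces are strictly increasing (slopes 8 and 7), so each is injective on its own interval.
The left piece maps (−∞, −4) onto (−∞, −47); the right piece maps [−4, ∞) onto [−42, ∞).
The images leave a gap (−47 has no preimage), so φ is not surjective, hence not bijective.
Because the two images are disjoint, no x < −4 has φ(x) = φ(−4), so we compute φ⁻¹(−37): −37 lies in [−42, ∞), so solve 7x − 14 = −37: x = (−37 + 14)/7 = −23/7.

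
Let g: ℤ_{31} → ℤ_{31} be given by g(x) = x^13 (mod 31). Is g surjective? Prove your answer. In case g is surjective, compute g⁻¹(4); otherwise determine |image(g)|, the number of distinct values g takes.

16

Since 31 is prime, the nonzero elements of ℤ_{31} form a cyclic group of order 30.
As gcd(13, 30) = 1, raising to the 13th power is a bijection on this group: if s^13 ≡ t^13 then (st^{−1})^13 = 1, and the only element of order dividing gcd(13, 30) = 1 is 1, so s = t.
With g(0) = 0 this makes g injective on all of ℤ_{31}, hence bijective (finite equal-size domain and codomain). In particular g is surjective.
Since g is surjective, we find the preimage of 4. The inverse of x ↦ x^13 on (ℤ_{31})^× is x ↦ x^7, because 13·7 = 91 = 3·30 + 1 ≡ 1 (mod 30) and x^{30} = 1 for x ≠ 0 (Fermat). So g⁻¹(4) = 4^7 mod 31.
Repeated squaring mod 31: 4^1 ≡ 4, 4^2 ≡ 4² = 16, 4^4 ≡ 16² = 256 ≡ 8. Since 7 = 4 + 2 + 1, 4^7 ≡ 8·16·4: 8·16 = 128 ≡ 4, then 4·4 = 16. So 4^7 ≡ 16 (mod 31).
Hence g⁻¹(4) = 16.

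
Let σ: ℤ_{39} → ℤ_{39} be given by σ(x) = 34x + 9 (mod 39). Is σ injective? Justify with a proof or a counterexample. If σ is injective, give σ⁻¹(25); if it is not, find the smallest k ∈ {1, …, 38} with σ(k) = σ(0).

28

Recall: σ is injective if σ(a) = σ(b) implies a = b.
If σ(a) = σ(b), then 34a ≡ 34b (mod 39). Because gcd(34, 39) = 1, we may cancel 34 to get a ≡ b (mod 39).
So σ is injective.
We now compute 34⁻¹ mod 39 explicitly. Euclid's algorithm: 39 = 1·34 + 5, 34 = 6·5 + 4, 5 = 1·4 + 1; back-substituting gives 1 = 31·34 − 27·39, so 34⁻¹ ≡ 31 (mod 39).
Since σ is injective, we compute σ⁻¹(25): solve 34x + 9 ≡ 25 (mod 39), i.e. 34x ≡ 16 (mod 39).
Multiplying by 34⁻¹ = 31 gives x ≡ 31·16 = 496 = 12·39 + 28 ≡ 28 (mod 39).
Check: σ(28) = 34·28 + 9 = 961 = 24·39 + 25 ≡ 25 (mod 39).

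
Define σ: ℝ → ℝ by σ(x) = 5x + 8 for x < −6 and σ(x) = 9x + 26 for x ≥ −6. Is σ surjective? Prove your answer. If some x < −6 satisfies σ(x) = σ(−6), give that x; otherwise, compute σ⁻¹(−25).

-36/5

Both pieces are strictly increasing (slopes 5 and 9), so each is injective on its own interval.
The left piece maps (−∞, −6) onto (−∞, −22); the right piece maps [−6, ∞) onto [−28, ∞).
The union (−∞, −22) ∪ [−28, ∞) covers ℝ, so σ is surjective.
For the follow-up: the images overlap, so an x < −6 with σ(x) = σ(−6) exists. σ(−6) = −28; solving 5x + 8 = −28 for x < −6 gives x = (−28 − 8)/5 = −36/5.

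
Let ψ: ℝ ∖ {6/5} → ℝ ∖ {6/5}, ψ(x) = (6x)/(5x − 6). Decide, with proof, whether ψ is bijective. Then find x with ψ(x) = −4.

12/13

Suppose ψ(a) = ψ(b). Cross-multiplying: (6a)(5b − 6) = (6b)(5a − 6).
Expanding both sides and cancelling the symmetric terms leaves −36·(a − b) = 0. Since −36 ≠ 0, a = b. Hence ψ is injective.
For any y ≠ 6/5, solving y(5x − 6) = 6x for x gives a well-defined x ≠ 6/5. So ψ is surjective.
So ψ is bijective.
Solving ψ(x) = −4: cross-multiplying gives 6x = −4(5x − 6), which rearranges to 26x = 24, so x = 12/13.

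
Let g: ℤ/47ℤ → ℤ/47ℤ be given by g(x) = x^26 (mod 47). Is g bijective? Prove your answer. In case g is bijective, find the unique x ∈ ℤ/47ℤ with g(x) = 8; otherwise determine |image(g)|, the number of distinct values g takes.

24

g(23): Repeated squaring mod 47: 23^1 ≡ 23, 23^2 ≡ 23² = 529 ≡ 12, 23^4 ≡ 12² = 144 ≡ 3, 23^8 ≡ 3² = 9, 23^16 ≡ 9² = 81 ≡ 34. Since 26 = 16 + 8 + 2, 23^26 ≡ 34·9·12: 34·9 = 306 ≡ 24, then 24·12 = 288 ≡ 6. So 23^26 ≡ 6 (mod 47).
g(24): Repeated squaring mod 47: 24^1 ≡ 24, 24^2 ≡ 24² = 576 ≡ 12, 24^4 ≡ 12² = 144 ≡ 3, 24^8 ≡ 3² = 9, 24^16 ≡ 9² = 81 ≡ 34. Since 26 = 16 + 8 + 2, 24^26 ≡ 34·9·12: 34·9 = 306 ≡ 24, then 24·12 = 288 ≡ 6. So 24^26 ≡ 6 (mod 47).
So g(23) = g(24) = 6 while 23 ≠ 24, thus g is not injective, hence not bijective.
Since g is not bijective, we determine |image(g)|. Computing x^26 mod 47 for each x (by repeated squaring, reducing mod 47 at every step), the values g(0), g(1), …, g(46) are: 0, 1, 8, 27, 17, 16, 28, 14, 42, 24, 34, 32, 36, 12, 18, 9, 7, 25, 4, 3, 37, 2, 21, 6, 6, 21, 2, 37, 3, 4, 25, 7, 9, 18, 12, 36, 32, 34, 24, 42, 14, 28, 16, 17, 27, 8, 1.
The distinct values are {0, 1, 2, 3, 4, 6, 7, 8, 9, 12, 14, 16, 17, 18, 21, 24, 25, 27, 28, 32, 34, 36, 37, 42}; there are 24 of them.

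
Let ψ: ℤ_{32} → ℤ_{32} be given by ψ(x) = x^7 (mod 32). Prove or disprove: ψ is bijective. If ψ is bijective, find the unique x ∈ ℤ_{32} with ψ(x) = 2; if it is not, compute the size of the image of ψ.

17

ψ(0) = 0^7 = 0.
ψ(2): Repeated squaring mod 32: 2^1 ≡ 2, 2^2 ≡ 2² = 4, 2^4 ≡ 4² = 16. Since 7 = 4 + 2 + 1, 2^7 ≡ 16·4·2: 16·4 = 64 ≡ 0, then 0·2 = 0. So 2^7 ≡ 0 (mod 32).
So ψ(0) = ψ(2) = 0 while 0 ≠ 2, therefore ψ is not injective, hence not bijective.
Since ψ is not bijective, we determine |image(ψ)|. Computing x^7 mod 32 for each x (by repeated squaring, reducing mod 32 at every step), the values ψ(0), ψ(1), …, ψ(31) are: 0, 1, 0, 11, 0, 13, 0, 23, 0, 25, 0, 3, 0, 5, 0, 15, 0, 17, 0, 27, 0, 29, 0, 7, 0, 9, 0, 19, 0, 21, 0, 31.
The distinct values are {0, 1, 3, 5, 7, 9, 11, 13, 15, 17, 19, 21, 23, 25, 27, 29, 31}; there are 17 of them.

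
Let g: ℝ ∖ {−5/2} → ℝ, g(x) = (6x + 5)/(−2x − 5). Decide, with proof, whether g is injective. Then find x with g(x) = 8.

Suppose g(u) = g(v). Cross-multiplying: (6u + 5)(−2v − 5) = (6v + 5)(−2u − 5).
Expanding both sides and cancelling the symmetric terms leaves −20·(u − v) = 0. Since −20 ≠ 0, u = v. Hence g is injective.
Solving g(x) = 8: cross-multiplying gives 6x + 5 = 8(−2x − 5), which rearranges to 22x = −45, so x = −45/22.

-45/22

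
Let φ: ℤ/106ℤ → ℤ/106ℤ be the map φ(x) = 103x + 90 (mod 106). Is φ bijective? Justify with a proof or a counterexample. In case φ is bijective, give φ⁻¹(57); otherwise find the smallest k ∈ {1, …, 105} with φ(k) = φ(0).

11

Suppose φ(u) = φ(v) in ℤ/106ℤ. Then 103u + 90 ≡ 103v + 90 (mod 106), hence 103(u − v) ≡ 0 (mod 106).
Since gcd(103, 106) = 1, 103 is invertible modulo 106, thus u − v ≡ 0 (mod 106), i.e. u = v.
We now compute 103⁻¹ mod 106 explicitly. Euclid's algorithm: 106 = 1·103 + 3, 103 = 34·3 + 1; back-substituting gives 1 = 35·103 − 34·106, so 103⁻¹ ≡ 35 (mod 106).
Then y ↦ 35(y − 90) is a two-sided inverse to φ, so every y ∈ ℤ/106ℤ has a preimage.
Hence φ is bijective.
Since φ is bijective, we compute φ⁻¹(57): solve 103x + 90 ≡ 57 (mod 106), i.e. 103x ≡ 73 (mod 106).
Multiplying by 103⁻¹ = 35 gives x ≡ 35·73 = 2555 = 24·106 + 11 ≡ 11 (mod 106).
Check: φ(11) = 103·11 + 90 = 1223 = 11·106 + 57 ≡ 57 (mod 106).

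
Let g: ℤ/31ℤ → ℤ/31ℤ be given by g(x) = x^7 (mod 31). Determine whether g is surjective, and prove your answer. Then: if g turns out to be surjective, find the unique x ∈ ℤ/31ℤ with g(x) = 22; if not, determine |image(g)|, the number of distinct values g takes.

Since 31 is prime, the nonzero elements of ℤ/31ℤ form a cyclic group of order 30.
As gcd(7, 30) = 1, raising to the 7th power is a bijection on this group: if x_1^7 ≡ x_2^7 then (x_1x_2^{−1})^7 = 1, and the only element of order dividing gcd(7, 30) = 1 is 1, so x_1 = x_2.
With g(0) = 0 this makes g injective on all of ℤ/31ℤ, hence bijective (finite equal-size domain and codomain). In particular g is surjective.
Since g is surjective, we find the preimage of 22. The inverse of x ↦ x^7 on (ℤ/31ℤ)^× is x ↦ x^13, because 7·13 = 91 = 3·30 + 1 ≡ 1 (mod 30) and x^{30} = 1 for x ≠ 0 (Fermat). So g⁻¹(22) = 22^13 mod 31.
Repeated squaring mod 31: 22^1 ≡ 22, 22^2 ≡ 22² = 484 ≡ 19, 22^4 ≡ 19² = 361 ≡ 20, 22^8 ≡ 20² = 400 ≡ 28. Since 13 = 8 + 4 + 1, 22^13 ≡ 28·20·22: 28·20 = 560 ≡ 2, then 2·22 = 44 ≡ 13. So 22^13 ≡ 13 (mod 31).
Hence g⁻¹(22) = 13.

13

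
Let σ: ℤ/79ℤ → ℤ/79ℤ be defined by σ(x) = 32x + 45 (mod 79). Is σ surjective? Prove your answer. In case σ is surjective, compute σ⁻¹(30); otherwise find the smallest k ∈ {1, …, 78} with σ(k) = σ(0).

2

Since gcd(32, 79) = 1, 32 is invertible modulo 79. Euclid's algorithm: 79 = 2·32 + 15, 32 = 2·15 + 2, 15 = 7·2 + 1; back-substituting gives 1 = 42·32 − 17·79, so 32⁻¹ ≡ 42 (mod 79).
Then y ↦ 42(y − 45) is a two-sided inverse to σ, so every y ∈ ℤ/79ℤ has a preimage.
Hence σ is surjective.
Since σ is surjective, we find σ⁻¹(30): we need 32x ≡ 30 − 45 ≡ 64 (mod 79). Using 32⁻¹ = 42: x ≡ 42·64 = 2688 = 34·79 + 2, so x = 2.
Check: σ(2) = 32·2 + 45 = 109 = 1·79 + 30 ≡ 30 (mod 79).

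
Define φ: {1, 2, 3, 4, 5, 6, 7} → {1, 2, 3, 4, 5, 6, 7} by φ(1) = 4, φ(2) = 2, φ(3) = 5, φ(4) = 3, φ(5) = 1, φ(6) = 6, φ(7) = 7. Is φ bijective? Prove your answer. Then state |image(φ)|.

The values 4, 2, 5, 3, 1, 6, 7 are a permutation of {1, 2, 3, 4, 5, 6, 7}: each element appears exactly once.
So φ is injective and surjective, hence bijective.
The image of φ is {1, 2, 3, 4, 5, 6, 7}, which has 7 elements.

7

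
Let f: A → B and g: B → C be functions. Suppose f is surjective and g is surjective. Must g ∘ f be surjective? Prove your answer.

surjective

Let c ∈ C. Since g is surjective, there is b ∈ B with g(b) = c. Since f is surjective, there is a ∈ A with f(a) = b.
Then (g ∘ f)(a) = g(b) = c. Hence g ∘ f is surjective.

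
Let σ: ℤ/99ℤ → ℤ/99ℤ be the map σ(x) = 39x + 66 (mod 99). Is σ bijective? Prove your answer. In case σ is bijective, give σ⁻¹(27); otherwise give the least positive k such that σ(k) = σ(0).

33

We have gcd(39, 99) = 3 > 1. Taking x_1 = 0 and x_2 = 33: σ(0) = 66 and σ(33) = 39·33 + 66 = 1353 ≡ 66 (mod 99).
So σ(0) = σ(33) while 0 ≠ 33, hence σ is not injective, hence not bijective.
Since σ is not bijective, we find the least positive k with σ(k) = σ(0): this means 39k ≡ 0 (mod 99), i.e. 99 ∣ 39k. Since gcd(39, 99) = 3, dividing through by 3 this holds exactly when 33 ∣ 13k, and as gcd(13, 33) = 1, exactly when 33 ∣ k.
The smallest positive such k is 33.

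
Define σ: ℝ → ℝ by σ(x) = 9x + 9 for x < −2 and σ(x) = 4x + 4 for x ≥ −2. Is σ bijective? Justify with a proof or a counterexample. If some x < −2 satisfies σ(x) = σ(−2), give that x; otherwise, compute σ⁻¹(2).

-1/2

Both pieces are strictly increasing (slopes 9 and 4), so each is injective on its own interval.
The left piece maps (−∞, −2) onto (−∞, −9); the right piece maps [−2, ∞) onto [−4, ∞).
The images leave a gap (−9 has no preimage), so σ is not surjective, hence not bijective.
Because the two images are disjoint, no x < −2 has σ(x) = σ(−2), so we compute σ⁻¹(2): 2 lies in [−4, ∞), so solve 4x + 4 = 2: x = (2 − 4)/4 = −1/2.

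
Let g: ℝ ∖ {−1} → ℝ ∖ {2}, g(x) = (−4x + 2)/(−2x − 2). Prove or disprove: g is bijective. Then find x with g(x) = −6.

-5/8

Suppose g(u) = g(v). Cross-multiplying: (−4u + 2)(−2v − 2) = (−4v + 2)(−2u − 2).
Expanding both sides and cancelling the symmetric terms leaves 12·(u − v) = 0. Since 12 ≠ 0, u = v. Hence g is injective.
For any y ≠ 2, solving y(−2x − 2) = −4x + 2 for x gives a well-defined x ≠ −1. So g is surjective.
Hence g is bijective.
Solving g(x) = −6: cross-multiplying gives −4x + 2 = −6(−2x − 2), which rearranges to −16x = 10, so x = −5/8.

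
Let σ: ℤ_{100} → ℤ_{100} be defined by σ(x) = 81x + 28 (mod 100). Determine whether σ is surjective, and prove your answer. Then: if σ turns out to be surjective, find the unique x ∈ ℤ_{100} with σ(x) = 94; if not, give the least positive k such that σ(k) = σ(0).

Recall: surjectivity means every element of the codomain has a preimage under σ.
Since gcd(81, 100) = 1, 81 is invertible modulo 100. Euclid's algorithm: 100 = 1·81 + 19, 81 = 4·19 + 5, 19 = 3·5 + 4, 5 = 1·4 + 1; back-substituting gives 1 = 21·81 − 17·100, so 81⁻¹ ≡ 21 (mod 100).
For any y ∈ ℤ_{100}, x = 21(y − 28) mod 100 satisfies σ(x) = 81·21(y − 28) + 28 ≡ y (since 81·21 ≡ 1 mod 100). So every y has a preimage.
So σ is surjective.
Since σ is surjective, we find σ⁻¹(94): we need 81x ≡ 94 − 28 ≡ 66 (mod 100). Using 81⁻¹ = 21: x ≡ 21·66 = 1386 = 13·100 + 86, so x = 86.
Check: σ(86) = 81·86 + 28 = 6994 = 69·100 + 94 ≡ 94 (mod 100).

86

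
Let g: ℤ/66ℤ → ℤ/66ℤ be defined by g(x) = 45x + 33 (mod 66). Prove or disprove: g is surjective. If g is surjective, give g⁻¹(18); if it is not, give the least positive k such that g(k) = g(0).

Since gcd(45, 66) = 3, we have 45x ≡ 0 (mod 3) for all x, so g(x) ≡ 0 (mod 3).
But 1 ≢ 0 (mod 3), so 1 ∈ ℤ/66ℤ has no preimage. Hence g is not surjective.
Since g is not surjective, we find the least positive k with g(k) = g(0): this means 45k ≡ 0 (mod 66), i.e. 66 ∣ 45k. Since gcd(45, 66) = 3, dividing through by 3 this holds exactly when 22 ∣ 15k, and as gcd(15, 22) = 1, exactly when 22 ∣ k.
The smallest positive such k is 22.

22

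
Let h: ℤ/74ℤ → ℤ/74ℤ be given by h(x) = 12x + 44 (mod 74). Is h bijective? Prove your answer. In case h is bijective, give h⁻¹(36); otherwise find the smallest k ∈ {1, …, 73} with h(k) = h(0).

37

We have gcd(12, 74) = 2 > 1. Taking u = 0 and v = 37: h(0) = 44 and h(37) = 12·37 + 44 = 488 ≡ 44 (mod 74).
So h(0) = h(37) while 0 ≠ 37, thus h is not injective, hence not bijective.
Since h is not bijective, we find the least positive k with h(k) = h(0): this means 12k ≡ 0 (mod 74), i.e. 74 ∣ 12k. Since gcd(12, 74) = 2, dividing through by 2 this holds exactly when 37 ∣ 6k, and as gcd(6, 37) = 1, exactly when 37 ∣ k.
The smallest positive such k is 37.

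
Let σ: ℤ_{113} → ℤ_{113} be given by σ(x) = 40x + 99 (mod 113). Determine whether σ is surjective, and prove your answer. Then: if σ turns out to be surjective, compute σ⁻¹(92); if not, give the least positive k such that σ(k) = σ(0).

Since gcd(40, 113) = 1, 40 is invertible modulo 113. Euclid's algorithm: 113 = 2·40 + 33, 40 = 1·33 + 7, 33 = 4·7 + 5, 7 = 1·5 + 2, 5 = 2·2 + 1; back-substituting gives 1 = 65·40 − 23·113, so 40⁻¹ ≡ 65 (mod 113).
Then y ↦ 65(y − 99) is a two-sided inverse to σ, so every y ∈ ℤ_{113} has a preimage.
Thus σ is surjective.
Since σ is surjective, we find σ⁻¹(92): we need 40x ≡ 92 − 99 ≡ 106 (mod 113). Using 40⁻¹ = 65: x ≡ 65·106 = 6890 = 60·113 + 110, so x = 110.
Check: σ(110) = 40·110 + 99 = 4499 = 39·113 + 92 ≡ 92 (mod 113).

110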